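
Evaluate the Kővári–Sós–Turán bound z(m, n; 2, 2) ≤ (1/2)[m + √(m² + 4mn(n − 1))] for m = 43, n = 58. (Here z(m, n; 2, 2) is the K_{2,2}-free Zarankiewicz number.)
z(43, 58; 2, 2) ≤ (1/2)[43 + √(43² + 4·43·58·57)] = (1/2)[43 + √570481] = 399.151

Kővári–Sós–Turán: let r_1, ..., r_43 be the row sums and z = Σ r_i the total number of 1s. Each pair of columns can share at most one row with both entries 1 (else a 2×2 all-ones block appears), so Σ_i C(r_i, 2) ≤ C(58, 2) = 1653. By convexity Σ_i C(r_i, 2) ≥ 43·C(z/43, 2) = z(z − 43)/(2·43), giving z² − 43z − 43·58·57 ≤ 0 and hence z ≤ (1/2)[43 + √(1849 + 4·142158)] = (1/2)[43 + √570481] ≈ (1/2)(43 + 755.3019) = 399.151.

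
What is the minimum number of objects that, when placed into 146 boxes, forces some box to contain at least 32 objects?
n = (32 − 1)·146 + 1 = 4527

By the generalised pigeonhole principle, to guarantee some box contains ≥ r objects we need more than (r − 1) · k objects total. Threshold: n = (r − 1) · k + 1. With r = 32 and k = 146: n = 31 · 146 + 1 = 4526 + 1 = 4527. For n = 4526 = 31 · 146, we can put exactly 31 objects in every box, avoiding 32 in any single one — so 4527 is tight.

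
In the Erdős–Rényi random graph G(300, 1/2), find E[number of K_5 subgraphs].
E[# K_5] = C(300, 5) · (1/2)^C(5, 2) = 19582837560 / 2^10 = 2447854695/128 = 19123864.8046875

For each 5-subset S of vertices (there are C(300, 5) = 19582837560 such S), let X_S = 1 if S induces a K_5 (all C(5, 2) = 10 edges present). Then P(X_S = 1) = (1/2)^10 = 1/1024. By linearity of expectation, E[# K_5] = C(300, 5) · (1/2)^10 = 19582837560 / 1024 = 2447854695/128 = 19123864.8046875.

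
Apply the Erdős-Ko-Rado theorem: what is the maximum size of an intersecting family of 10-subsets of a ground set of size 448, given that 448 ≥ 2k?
max |F| = C(447, 9) = 1810523273387323495

The Erdős-Ko-Rado theorem states: for n ≥ 2k, an intersecting family of k-subsets of an n-element set has size at most C(n − 1, k − 1), with equality for 'star' families {A ⊆ [n] : |A| = k, i ∈ A} (fix an element i). For n = 448, k = 10: C(447, 9) = 1810523273387323495.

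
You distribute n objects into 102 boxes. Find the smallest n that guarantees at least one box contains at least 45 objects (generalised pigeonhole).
n = (45 − 1)·102 + 1 = 4489

By the generalised pigeonhole principle, to guarantee some box contains ≥ r objects we need more than (r − 1) · k objects total. Threshold: n = (r − 1) · k + 1. With r = 45 and k = 102: n = 44 · 102 + 1 = 4488 + 1 = 4489. For n = 4488 = 44 · 102, we can put exactly 44 objects in every box, avoiding 45 in any single one — so 4489 is tight.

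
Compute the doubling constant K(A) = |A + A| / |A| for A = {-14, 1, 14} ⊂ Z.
K = |A + A| / |A| = 6/3 = 2

Enumerate A + A = {a + b : a, b ∈ A}. With |A| = 3, there are |A|^2 = 9 ordered sum pairs; collecting distinct values, A + A = {-28, -13, 0, 2, 15, 28}, so |A + A| = 6. Thus K = 6/3 = 2. For comparison, the minimum possible |A + A| over all 3-element sets is 2·3 − 1 = 5 (so min K = 5/3), attained only by arithmetic progressions.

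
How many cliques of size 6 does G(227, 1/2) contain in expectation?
E[# K_6] = C(227, 6) · (1/2)^C(6, 2) = 177782976840 / 2^15 = 22222872105/4096 ≈ 5425505.885010

For each 6-subset S of vertices (there are C(227, 6) = 177782976840 such S), let X_S = 1 if S induces a K_6 (all C(6, 2) = 15 edges present). Then P(X_S = 1) = (1/2)^15 = 1/32768. By linearity of expectation, E[# K_6] = C(227, 6) · (1/2)^15 = 177782976840 / 32768 = 22222872105/4096 ≈ 5425505.885010.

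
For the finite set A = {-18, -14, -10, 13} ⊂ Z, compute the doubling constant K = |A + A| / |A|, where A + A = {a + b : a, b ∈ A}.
K = |A + A| / |A| = 9/4

Enumerate A + A = {a + b : a, b ∈ A}. With |A| = 4, there are |A|^2 = 16 ordered sum pairs; collecting distinct values, A + A = {-36, -32, -28, -24, -20, -5, -1, 3, 26}, so |A + A| = 9. Thus K = 9/4. For comparison, the minimum possible |A + A| over all 4-element sets is 2·4 − 1 = 7 (so min K = 7/4), attained only by arithmetic progressions.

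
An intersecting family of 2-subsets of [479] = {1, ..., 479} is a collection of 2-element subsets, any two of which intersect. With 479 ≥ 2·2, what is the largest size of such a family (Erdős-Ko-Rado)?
max |F| = C(478, 1) = 478

Erdős-Ko-Rado (1961): when n ≥ 2k, max |F| = C(n−1, k−1). The bound is attained by the star {A : i ∈ A} for any fixed i ∈ [n]. Here C(479−1, 2−1) = C(478, 1) = 478.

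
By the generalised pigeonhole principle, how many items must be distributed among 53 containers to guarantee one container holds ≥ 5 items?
n = (5 − 1)·53 + 1 = 213

By the generalised pigeonhole principle, to guarantee some box contains ≥ r objects we need more than (r − 1) · k objects total. Threshold: n = (r − 1) · k + 1. With r = 5 and k = 53: n = 4 · 53 + 1 = 212 + 1 = 213. For n = 212 = 4 · 53, we can put exactly 4 objects in every box, avoiding 5 in any single one — so 213 is tight.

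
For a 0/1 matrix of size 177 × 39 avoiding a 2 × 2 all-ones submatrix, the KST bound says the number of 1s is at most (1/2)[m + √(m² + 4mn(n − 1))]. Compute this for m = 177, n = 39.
z(177, 39; 2, 2) ≤ (1/2)[177 + √(177² + 4·177·39·38)] = (1/2)[177 + √1080585] = 608.256

Kővári–Sós–Turán: let r_1, ..., r_177 be the row sums and z = Σ r_i the total number of 1s. Each pair of columns can share at most one row with both entries 1 (else a 2×2 all-ones block appears), so Σ_i C(r_i, 2) ≤ C(39, 2) = 741. By convexity Σ_i C(r_i, 2) ≥ 177·C(z/177, 2) = z(z − 177)/(2·177), giving z² − 177z − 177·39·38 ≤ 0 and hence z ≤ (1/2)[177 + √(31329 + 4·262314)] = (1/2)[177 + √1080585] ≈ (1/2)(177 + 1039.5119) = 608.256.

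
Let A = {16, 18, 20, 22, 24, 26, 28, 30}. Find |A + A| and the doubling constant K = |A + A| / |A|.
K = |A + A| / |A| = 15/8

Enumerate A + A = {a + b : a, b ∈ A}. With |A| = 8, there are |A|^2 = 64 ordered sum pairs; collecting distinct values, A + A = {32, 34, 36, 38, 40, 42, 44, 46, 48, 50, 52, 54, 56, 58, 60}, so |A + A| = 15. Thus K = 15/8. Here |A + A| = 2|A| − 1 = 15, the minimum possible — so K = 15/8 is minimal, which holds iff A is an arithmetic progression.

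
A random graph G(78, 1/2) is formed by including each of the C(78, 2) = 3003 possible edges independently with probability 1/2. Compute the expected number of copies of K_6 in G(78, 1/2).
E[# K_6] = C(78, 6) · (1/2)^C(6, 2) = 256851595 / 2^15 ≈ 7838.488617

For each 6-subset S of vertices (there are C(78, 6) = 256851595 such S), let X_S = 1 if S induces a K_6 (all C(6, 2) = 15 edges present). Then P(X_S = 1) = (1/2)^15 = 1/32768. By linearity of expectation, E[# K_6] = C(78, 6) · (1/2)^15 = 256851595 / 32768 ≈ 7838.488617.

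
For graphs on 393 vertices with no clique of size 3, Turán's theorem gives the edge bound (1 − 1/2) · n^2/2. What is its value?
Turán density bound = (1/2) · 393^2/2 = 154449/4 ≈ 38612.25

Turán's theorem: ex(n, K_{r+1}) is achieved by the complete r-partite Turán graph T(n, r) with parts as balanced as possible, and is at most (1 − 1/r) · n^2/2. For r = 2, n = 393: the density bound is (1/2) · 154449/2 = 154449/4 ≈ 38612.25. The integer-valued extremum is e(T(393, 2)) = 38612, which is strictly less than the density bound 154449/4 since 2 ∤ 393 (the parts of T(393, 2) cannot all be equal).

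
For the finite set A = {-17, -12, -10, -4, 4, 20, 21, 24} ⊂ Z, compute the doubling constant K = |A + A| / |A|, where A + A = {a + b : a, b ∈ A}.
K = |A + A| / |A| = 34/8 = 17/4

Enumerate A + A = {a + b : a, b ∈ A}. With |A| = 8, there are |A|^2 = 64 ordered sum pairs; collecting distinct values, A + A = {-34, -29, -27, -24, -22, -21, -20, -16, -14, -13, -8, -6, 0, 3, 4, 7, 8, 9, 10, 11, 12, 14, 16, 17, 20, 24, 25, 28, 40, 41, 42, 44, 45, 48}, so |A + A| = 34. Thus K = 34/8 = 17/4. For comparison, the minimum possible |A + A| over all 8-element sets is 2·8 − 1 = 15 (so min K = 15/8), attained only by arithmetic progressions.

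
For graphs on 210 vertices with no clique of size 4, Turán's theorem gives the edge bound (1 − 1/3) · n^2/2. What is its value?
Turán density bound = (2/3) · 210^2/2 = 14700

Turán's theorem: ex(n, K_{r+1}) is achieved by the complete r-partite Turán graph T(n, r) with parts as balanced as possible, and is at most (1 − 1/r) · n^2/2. For r = 3, n = 210: the density bound is (2/3) · 44100/2 = 14700. Since 3 ∣ 210, the Turán graph T(210, 3) has parts of equal size 70, and its edge count e(T(210, 3)) = 14700 attains the density bound exactly.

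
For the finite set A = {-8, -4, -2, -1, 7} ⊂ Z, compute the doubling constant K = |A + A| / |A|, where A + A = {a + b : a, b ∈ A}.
K = |A + A| / |A| = 15/5 = 3

Enumerate A + A = {a + b : a, b ∈ A}. With |A| = 5, there are |A|^2 = 25 ordered sum pairs; collecting distinct values, A + A = {-16, -12, -10, -9, -8, -6, -5, -4, -3, -2, -1, 3, 5, 6, 14}, so |A + A| = 15. Thus K = 15/5 = 3. For comparison, the minimum possible |A + A| over all 5-element sets is 2·5 − 1 = 9 (so min K = 9/5), attained only by arithmetic progressions.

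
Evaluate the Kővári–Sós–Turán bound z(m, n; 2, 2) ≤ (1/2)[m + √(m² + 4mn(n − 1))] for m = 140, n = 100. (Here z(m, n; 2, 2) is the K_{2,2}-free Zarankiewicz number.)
z(140, 100; 2, 2) ≤ (1/2)[140 + √(140² + 4·140·100·99)] = (1/2)[140 + √5563600] = 1249.3642

Kővári–Sós–Turán: let r_1, ..., r_140 be the row sums and z = Σ r_i the total number of 1s. Each pair of columns can share at most one row with both entries 1 (else a 2×2 all-ones block appears), so Σ_i C(r_i, 2) ≤ C(100, 2) = 4950. By convexity Σ_i C(r_i, 2) ≥ 140·C(z/140, 2) = z(z − 140)/(2·140), giving z² − 140z − 140·100·99 ≤ 0 and hence z ≤ (1/2)[140 + √(19600 + 4·1386000)] = (1/2)[140 + √5563600] ≈ (1/2)(140 + 2358.7285) = 1249.3642.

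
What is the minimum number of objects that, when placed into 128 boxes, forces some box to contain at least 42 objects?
n = (42 − 1)·128 + 1 = 5249

By the generalised pigeonhole principle, to guarantee some box contains ≥ r objects we need more than (r − 1) · k objects total. Threshold: n = (r − 1) · k + 1. With r = 42 and k = 128: n = 41 · 128 + 1 = 5248 + 1 = 5249. For n = 5248 = 41 · 128, we can put exactly 41 objects in every box, avoiding 42 in any single one — so 5249 is tight.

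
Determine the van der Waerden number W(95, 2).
W(95, 2) = 95 + 1 = 96

A 2-term AP is any pair of integers, so a monochromatic 2-AP exists iff some colour is used at least twice. With 95 colours, the colouring i ↦ i on {1, ..., 95} uses each colour once, avoiding any monochromatic pair, so W(95, 2) > 95. For {1, ..., 96}, pigeonhole forces two integers of the same colour, which form a monochromatic 2-AP. Hence W(95, 2) = 96.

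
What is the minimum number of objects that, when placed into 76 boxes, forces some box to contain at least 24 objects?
n = (24 − 1)·76 + 1 = 1749

By the generalised pigeonhole principle, to guarantee some box contains ≥ r objects we need more than (r − 1) · k objects total. Threshold: n = (r − 1) · k + 1. With r = 24 and k = 76: n = 23 · 76 + 1 = 1748 + 1 = 1749. For n = 1748 = 23 · 76, we can put exactly 23 objects in every box, avoiding 24 in any single one — so 1749 is tight.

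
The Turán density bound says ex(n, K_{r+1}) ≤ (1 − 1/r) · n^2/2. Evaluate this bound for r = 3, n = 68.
Turán density bound = (2/3) · 68^2/2 = 4624/3 ≈ 1541.3333

Turán's theorem: ex(n, K_{r+1}) is achieved by the complete r-partite Turán graph T(n, r) with parts as balanced as possible, and is at most (1 − 1/r) · n^2/2. For r = 3, n = 68: the density bound is (2/3) · 4624/2 = 4624/3 ≈ 1541.3333. The integer-valued extremum is e(T(68, 3)) = 1541, which is strictly less than the density bound 4624/3 since 3 ∤ 68 (the parts of T(68, 3) cannot all be equal).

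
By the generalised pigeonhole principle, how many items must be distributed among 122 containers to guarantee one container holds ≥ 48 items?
n = (48 − 1)·122 + 1 = 5735

By the generalised pigeonhole principle, to guarantee some box contains ≥ r objects we need more than (r − 1) · k objects total. Threshold: n = (r − 1) · k + 1. With r = 48 and k = 122: n = 47 · 122 + 1 = 5734 + 1 = 5735. For n = 5734 = 47 · 122, we can put exactly 47 objects in every box, avoiding 48 in any single one — so 5735 is tight.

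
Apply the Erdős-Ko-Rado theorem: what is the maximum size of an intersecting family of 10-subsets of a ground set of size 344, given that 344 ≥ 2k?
max |F| = C(343, 9) = 162899920753439870

The Erdős-Ko-Rado theorem states: for n ≥ 2k, an intersecting family of k-subsets of an n-element set has size at most C(n − 1, k − 1), with equality for 'star' families {A ⊆ [n] : |A| = k, i ∈ A} (fix an element i). For n = 344, k = 10: C(343, 9) = 162899920753439870.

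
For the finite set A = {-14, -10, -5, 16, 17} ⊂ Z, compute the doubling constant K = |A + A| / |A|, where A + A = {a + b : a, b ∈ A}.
K = |A + A| / |A| = 15/5 = 3

Enumerate A + A = {a + b : a, b ∈ A}. With |A| = 5, there are |A|^2 = 25 ordered sum pairs; collecting distinct values, A + A = {-28, -24, -20, -19, -15, -10, 2, 3, 6, 7, 11, 12, 32, 33, 34}, so |A + A| = 15. Thus K = 15/5 = 3. For comparison, the minimum possible |A + A| over all 5-element sets is 2·5 − 1 = 9 (so min K = 9/5), attained only by arithmetic progressions.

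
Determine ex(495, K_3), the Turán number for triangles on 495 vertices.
ex(495, K_3) = ⌊495^2/4⌋ = 61256

Mantel (1907): a triangle-free graph on n vertices has at most ⌊n^2/4⌋ edges, with equality for the complete bipartite graph K_{⌊n/2⌋, ⌈n/2⌉}. For n = 495: ⌊495^2/4⌋ = ⌊245025/4⌋ = 61256. The extremal graph is K_{247, 248}, which has 247·248 = 61256 edges.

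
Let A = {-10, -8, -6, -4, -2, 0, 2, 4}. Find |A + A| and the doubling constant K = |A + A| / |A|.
K = |A + A| / |A| = 15/8

Enumerate A + A = {a + b : a, b ∈ A}. With |A| = 8, there are |A|^2 = 64 ordered sum pairs; collecting distinct values, A + A = {-20, -18, -16, -14, -12, -10, -8, -6, -4, -2, 0, 2, 4, 6, 8}, so |A + A| = 15. Thus K = 15/8. Here |A + A| = 2|A| − 1 = 15, the minimum possible — so K = 15/8 is minimal, which holds iff A is an arithmetic progression.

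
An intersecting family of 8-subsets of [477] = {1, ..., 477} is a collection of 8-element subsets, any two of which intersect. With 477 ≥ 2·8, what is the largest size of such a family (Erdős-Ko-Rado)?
max |F| = C(476, 7) = 1050921487860200

The Erdős-Ko-Rado theorem states: for n ≥ 2k, an intersecting family of k-subsets of an n-element set has size at most C(n − 1, k − 1), with equality for 'star' families {A ⊆ [n] : |A| = k, i ∈ A} (fix an element i). For n = 477, k = 8: C(476, 7) = 1050921487860200.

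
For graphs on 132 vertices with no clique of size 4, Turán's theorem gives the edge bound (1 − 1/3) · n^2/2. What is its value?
Turán density bound = (2/3) · 132^2/2 = 5808

Turán's theorem: ex(n, K_{r+1}) is achieved by the complete r-partite Turán graph T(n, r) with parts as balanced as possible, and is at most (1 − 1/r) · n^2/2. For r = 3, n = 132: the density bound is (2/3) · 17424/2 = 5808. Since 3 ∣ 132, the Turán graph T(132, 3) has parts of equal size 44, and its edge count e(T(132, 3)) = 5808 attains the density bound exactly.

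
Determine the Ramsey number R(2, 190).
R(2, 190) = 190

R(2, k) = k for all k ≥ 2: in a 2-colouring of K_k, either some edge is red (a red K_2) or all edges are blue (a blue K_k). And K_{189} coloured all-blue has no blue K_190, so R(2, 190) > 189. Hence R(2, 190) = 190.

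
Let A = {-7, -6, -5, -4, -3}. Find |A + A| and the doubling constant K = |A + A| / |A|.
K = |A + A| / |A| = 9/5

Enumerate A + A = {a + b : a, b ∈ A}. With |A| = 5, there are |A|^2 = 25 ordered sum pairs; collecting distinct values, A + A = {-14, -13, -12, -11, -10, -9, -8, -7, -6}, so |A + A| = 9. Thus K = 9/5. Here |A + A| = 2|A| − 1 = 9, the minimum possible — so K = 9/5 is minimal, which holds iff A is an arithmetic progression.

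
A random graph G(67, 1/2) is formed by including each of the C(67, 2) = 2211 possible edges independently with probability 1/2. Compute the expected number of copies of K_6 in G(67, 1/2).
E[# K_6] = C(67, 6) · (1/2)^C(6, 2) = 99795696 / 2^15 = 6237231/2048 ≈ 3045.522949

For each 6-subset S of vertices (there are C(67, 6) = 99795696 such S), let X_S = 1 if S induces a K_6 (all C(6, 2) = 15 edges present). Then P(X_S = 1) = (1/2)^15 = 1/32768. By linearity of expectation, E[# K_6] = C(67, 6) · (1/2)^15 = 99795696 / 32768 = 6237231/2048 ≈ 3045.522949.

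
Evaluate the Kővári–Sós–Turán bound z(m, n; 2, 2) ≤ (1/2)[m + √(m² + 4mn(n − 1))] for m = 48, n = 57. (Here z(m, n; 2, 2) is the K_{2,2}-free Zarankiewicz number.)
z(48, 57; 2, 2) ≤ (1/2)[48 + √(48² + 4·48·57·56)] = (1/2)[48 + √615168] = 416.1632

Kővári–Sós–Turán: let r_1, ..., r_48 be the row sums and z = Σ r_i the total number of 1s. Each pair of columns can share at most one row with both entries 1 (else a 2×2 all-ones block appears), so Σ_i C(r_i, 2) ≤ C(57, 2) = 1596. By convexity Σ_i C(r_i, 2) ≥ 48·C(z/48, 2) = z(z − 48)/(2·48), giving z² − 48z − 48·57·56 ≤ 0 and hence z ≤ (1/2)[48 + √(2304 + 4·153216)] = (1/2)[48 + √615168] ≈ (1/2)(48 + 784.3265) = 416.1632.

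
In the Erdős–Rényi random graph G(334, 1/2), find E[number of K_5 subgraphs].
E[# K_5] = C(334, 5) · (1/2)^C(5, 2) = 33611622066 / 2^10 = 16805811033/512 ≈ 32823849.673828

For each 5-subset S of vertices (there are C(334, 5) = 33611622066 such S), let X_S = 1 if S induces a K_5 (all C(5, 2) = 10 edges present). Then P(X_S = 1) = (1/2)^10 = 1/1024. By linearity of expectation, E[# K_5] = C(334, 5) · (1/2)^10 = 33611622066 / 1024 = 16805811033/512 ≈ 32823849.673828.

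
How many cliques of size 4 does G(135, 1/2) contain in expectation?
E[# K_4] = C(135, 4) · (1/2)^C(4, 2) = 13232835 / 2^6 = 206763.046875

For each 4-subset S of vertices (there are C(135, 4) = 13232835 such S), let X_S = 1 if S induces a K_4 (all C(4, 2) = 6 edges present). Then P(X_S = 1) = (1/2)^6 = 1/64. By linearity of expectation, E[# K_4] = C(135, 4) · (1/2)^6 = 13232835 / 64 = 206763.046875.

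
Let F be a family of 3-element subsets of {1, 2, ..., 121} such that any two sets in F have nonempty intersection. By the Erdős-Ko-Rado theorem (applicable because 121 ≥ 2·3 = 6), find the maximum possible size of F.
max |F| = C(120, 2) = 7140

Erdős-Ko-Rado (1961): when n ≥ 2k, max |F| = C(n−1, k−1). The bound is attained by the star {A : i ∈ A} for any fixed i ∈ [n]. Here C(121−1, 3−1) = C(120, 2) = 7140.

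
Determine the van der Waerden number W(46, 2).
W(46, 2) = 46 + 1 = 47

A 2-term AP is any pair of integers, so a monochromatic 2-AP exists iff some colour is used at least twice. With 46 colours, the colouring i ↦ i on {1, ..., 46} uses each colour once, avoiding any monochromatic pair, so W(46, 2) > 46. For {1, ..., 47}, pigeonhole forces two integers of the same colour, which form a monochromatic 2-AP. Hence W(46, 2) = 47.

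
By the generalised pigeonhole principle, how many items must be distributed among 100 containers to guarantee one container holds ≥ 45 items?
n = (45 − 1)·100 + 1 = 4401

By the generalised pigeonhole principle, to guarantee some box contains ≥ r objects we need more than (r − 1) · k objects total. Threshold: n = (r − 1) · k + 1. With r = 45 and k = 100: n = 44 · 100 + 1 = 4400 + 1 = 4401. For n = 4400 = 44 · 100, we can put exactly 44 objects in every box, avoiding 45 in any single one — so 4401 is tight.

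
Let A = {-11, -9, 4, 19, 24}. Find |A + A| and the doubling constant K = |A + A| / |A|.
K = |A + A| / |A| = 14/5

Enumerate A + A = {a + b : a, b ∈ A}. With |A| = 5, there are |A|^2 = 25 ordered sum pairs; collecting distinct values, A + A = {-22, -20, -18, -7, -5, 8, 10, 13, 15, 23, 28, 38, 43, 48}, so |A + A| = 14. Thus K = 14/5. For comparison, the minimum possible |A + A| over all 5-element sets is 2·5 − 1 = 9 (so min K = 9/5), attained only by arithmetic progressions.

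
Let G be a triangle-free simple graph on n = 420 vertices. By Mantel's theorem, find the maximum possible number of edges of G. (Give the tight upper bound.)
ex(420, K_3) = ⌊420^2/4⌋ = 44100

Mantel (1907): a triangle-free graph on n vertices has at most ⌊n^2/4⌋ edges, with equality for the complete bipartite graph K_{⌊n/2⌋, ⌈n/2⌉}. For n = 420: ⌊420^2/4⌋ = ⌊176400/4⌋ = 44100. The extremal graph is K_{210, 210}, which has 210·210 = 44100 edges.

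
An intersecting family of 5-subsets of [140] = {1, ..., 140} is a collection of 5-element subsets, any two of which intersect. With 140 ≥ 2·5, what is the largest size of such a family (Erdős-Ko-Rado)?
max |F| = C(139, 4) = 14891626

Erdős-Ko-Rado (1961): when n ≥ 2k, max |F| = C(n−1, k−1). The bound is attained by the star {A : i ∈ A} for any fixed i ∈ [n]. Here C(140−1, 5−1) = C(139, 4) = 14891626.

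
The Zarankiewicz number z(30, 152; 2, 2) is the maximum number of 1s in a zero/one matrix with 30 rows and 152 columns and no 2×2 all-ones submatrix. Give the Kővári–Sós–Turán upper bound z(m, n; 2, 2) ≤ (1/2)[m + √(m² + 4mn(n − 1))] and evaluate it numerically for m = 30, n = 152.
z(30, 152; 2, 2) ≤ (1/2)[30 + √(30² + 4·30·152·151)] = (1/2)[30 + √2755140] = 844.9307

Kővári–Sós–Turán: let r_1, ..., r_30 be the row sums and z = Σ r_i the total number of 1s. Each pair of columns can share at most one row with both entries 1 (else a 2×2 all-ones block appears), so Σ_i C(r_i, 2) ≤ C(152, 2) = 11476. By convexity Σ_i C(r_i, 2) ≥ 30·C(z/30, 2) = z(z − 30)/(2·30), giving z² − 30z − 30·152·151 ≤ 0 and hence z ≤ (1/2)[30 + √(900 + 4·688560)] = (1/2)[30 + √2755140] ≈ (1/2)(30 + 1659.8614) = 844.9307.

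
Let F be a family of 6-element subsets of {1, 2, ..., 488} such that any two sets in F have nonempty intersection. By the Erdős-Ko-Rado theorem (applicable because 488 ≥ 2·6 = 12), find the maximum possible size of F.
max |F| = C(487, 5) = 223623899037

The Erdős-Ko-Rado theorem states: for n ≥ 2k, an intersecting family of k-subsets of an n-element set has size at most C(n − 1, k − 1), with equality for 'star' families {A ⊆ [n] : |A| = k, i ∈ A} (fix an element i). For n = 488, k = 6: C(487, 5) = 223623899037.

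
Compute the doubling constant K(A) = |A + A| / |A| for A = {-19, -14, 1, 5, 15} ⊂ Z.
K = |A + A| / |A| = 15/5 = 3

Enumerate A + A = {a + b : a, b ∈ A}. With |A| = 5, there are |A|^2 = 25 ordered sum pairs; collecting distinct values, A + A = {-38, -33, -28, -18, -14, -13, -9, -4, 1, 2, 6, 10, 16, 20, 30}, so |A + A| = 15. Thus K = 15/5 = 3. For comparison, the minimum possible |A + A| over all 5-element sets is 2·5 − 1 = 9 (so min K = 9/5), attained only by arithmetic progressions.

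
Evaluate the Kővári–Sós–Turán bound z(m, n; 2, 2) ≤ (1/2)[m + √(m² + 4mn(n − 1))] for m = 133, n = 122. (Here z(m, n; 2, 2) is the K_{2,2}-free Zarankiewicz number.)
z(133, 122; 2, 2) ≤ (1/2)[133 + √(133² + 4·133·122·121)] = (1/2)[133 + √7871073] = 1469.2716

Kővári–Sós–Turán: let r_1, ..., r_133 be the row sums and z = Σ r_i the total number of 1s. Each pair of columns can share at most one row with both entries 1 (else a 2×2 all-ones block appears), so Σ_i C(r_i, 2) ≤ C(122, 2) = 7381. By convexity Σ_i C(r_i, 2) ≥ 133·C(z/133, 2) = z(z − 133)/(2·133), giving z² − 133z − 133·122·121 ≤ 0 and hence z ≤ (1/2)[133 + √(17689 + 4·1963346)] = (1/2)[133 + √7871073] ≈ (1/2)(133 + 2805.5433) = 1469.2716.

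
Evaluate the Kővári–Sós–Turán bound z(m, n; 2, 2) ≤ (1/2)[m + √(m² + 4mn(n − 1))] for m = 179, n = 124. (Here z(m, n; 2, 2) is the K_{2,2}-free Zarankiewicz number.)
z(179, 124; 2, 2) ≤ (1/2)[179 + √(179² + 4·179·124·123)] = (1/2)[179 + √10952473] = 1744.226

Kővári–Sós–Turán: let r_1, ..., r_179 be the row sums and z = Σ r_i the total number of 1s. Each pair of columns can share at most one row with both entries 1 (else a 2×2 all-ones block appears), so Σ_i C(r_i, 2) ≤ C(124, 2) = 7626. By convexity Σ_i C(r_i, 2) ≥ 179·C(z/179, 2) = z(z − 179)/(2·179), giving z² − 179z − 179·124·123 ≤ 0 and hence z ≤ (1/2)[179 + √(32041 + 4·2730108)] = (1/2)[179 + √10952473] ≈ (1/2)(179 + 3309.4521) = 1744.226.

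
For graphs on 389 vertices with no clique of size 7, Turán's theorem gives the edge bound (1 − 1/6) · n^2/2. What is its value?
Turán density bound = (5/6) · 389^2/2 = 756605/12 ≈ 63050.4167

Turán's theorem: ex(n, K_{r+1}) is achieved by the complete r-partite Turán graph T(n, r) with parts as balanced as possible, and is at most (1 − 1/r) · n^2/2. For r = 6, n = 389: the density bound is (5/6) · 151321/2 = 756605/12 ≈ 63050.4167. The integer-valued extremum is e(T(389, 6)) = 63050, which is strictly less than the density bound 756605/12 since 6 ∤ 389 (the parts of T(389, 6) cannot all be equal).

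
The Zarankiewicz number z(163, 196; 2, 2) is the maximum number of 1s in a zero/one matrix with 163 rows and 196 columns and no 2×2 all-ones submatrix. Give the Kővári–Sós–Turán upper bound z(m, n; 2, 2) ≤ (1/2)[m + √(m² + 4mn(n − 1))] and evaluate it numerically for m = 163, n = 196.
z(163, 196; 2, 2) ≤ (1/2)[163 + √(163² + 4·163·196·195)] = (1/2)[163 + √24946009] = 2578.799

Kővári–Sós–Turán: let r_1, ..., r_163 be the row sums and z = Σ r_i the total number of 1s. Each pair of columns can share at most one row with both entries 1 (else a 2×2 all-ones block appears), so Σ_i C(r_i, 2) ≤ C(196, 2) = 19110. By convexity Σ_i C(r_i, 2) ≥ 163·C(z/163, 2) = z(z − 163)/(2·163), giving z² − 163z − 163·196·195 ≤ 0 and hence z ≤ (1/2)[163 + √(26569 + 4·6229860)] = (1/2)[163 + √24946009] ≈ (1/2)(163 + 4994.598) = 2578.799.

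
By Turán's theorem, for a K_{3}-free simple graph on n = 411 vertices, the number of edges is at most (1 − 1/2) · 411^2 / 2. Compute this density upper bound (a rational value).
Turán density bound = (1/2) · 411^2/2 = 168921/4 ≈ 42230.25

Turán's theorem: ex(n, K_{r+1}) is achieved by the complete r-partite Turán graph T(n, r) with parts as balanced as possible, and is at most (1 − 1/r) · n^2/2. For r = 2, n = 411: the density bound is (1/2) · 168921/2 = 168921/4 ≈ 42230.25. The integer-valued extremum is e(T(411, 2)) = 42230, which is strictly less than the density bound 168921/4 since 2 ∤ 411 (the parts of T(411, 2) cannot all be equal).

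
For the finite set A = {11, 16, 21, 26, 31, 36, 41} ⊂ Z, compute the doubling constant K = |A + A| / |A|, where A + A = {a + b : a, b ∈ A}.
K = |A + A| / |A| = 13/7

Enumerate A + A = {a + b : a, b ∈ A}. With |A| = 7, there are |A|^2 = 49 ordered sum pairs; collecting distinct values, A + A = {22, 27, 32, 37, 42, 47, 52, 57, 62, 67, 72, 77, 82}, so |A + A| = 13. Thus K = 13/7. Here |A + A| = 2|A| − 1 = 13, the minimum possible — so K = 13/7 is minimal, which holds iff A is an arithmetic progression.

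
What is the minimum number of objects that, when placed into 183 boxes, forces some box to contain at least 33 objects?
n = (33 − 1)·183 + 1 = 5857

By the generalised pigeonhole principle, to guarantee some box contains ≥ r objects we need more than (r − 1) · k objects total. Threshold: n = (r − 1) · k + 1. With r = 33 and k = 183: n = 32 · 183 + 1 = 5856 + 1 = 5857. For n = 5856 = 32 · 183, we can put exactly 32 objects in every box, avoiding 33 in any single one — so 5857 is tight.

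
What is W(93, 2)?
W(93, 2) = 93 + 1 = 94

A 2-term AP is any pair of integers, so a monochromatic 2-AP exists iff some colour is used at least twice. With 93 colours, the colouring i ↦ i on {1, ..., 93} uses each colour once, avoiding any monochromatic pair, so W(93, 2) > 93. For {1, ..., 94}, pigeonhole forces two integers of the same colour, which form a monochromatic 2-AP. Hence W(93, 2) = 94.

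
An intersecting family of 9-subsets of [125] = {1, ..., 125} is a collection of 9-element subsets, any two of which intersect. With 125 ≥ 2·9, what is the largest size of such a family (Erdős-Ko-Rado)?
max |F| = C(124, 8) = 1100899186101

Erdős-Ko-Rado (1961): when n ≥ 2k, max |F| = C(n−1, k−1). The bound is attained by the star {A : i ∈ A} for any fixed i ∈ [n]. Here C(125−1, 9−1) = C(124, 8) = 1100899186101.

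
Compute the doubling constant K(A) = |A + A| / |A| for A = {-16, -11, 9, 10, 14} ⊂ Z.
K = |A + A| / |A| = 14/5

Enumerate A + A = {a + b : a, b ∈ A}. With |A| = 5, there are |A|^2 = 25 ordered sum pairs; collecting distinct values, A + A = {-32, -27, -22, -7, -6, -2, -1, 3, 18, 19, 20, 23, 24, 28}, so |A + A| = 14. Thus K = 14/5. For comparison, the minimum possible |A + A| over all 5-element sets is 2·5 − 1 = 9 (so min K = 9/5), attained only by arithmetic progressions.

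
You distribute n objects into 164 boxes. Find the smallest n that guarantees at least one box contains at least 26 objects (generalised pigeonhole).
n = (26 − 1)·164 + 1 = 4101

By the generalised pigeonhole principle, to guarantee some box contains ≥ r objects we need more than (r − 1) · k objects total. Threshold: n = (r − 1) · k + 1. With r = 26 and k = 164: n = 25 · 164 + 1 = 4100 + 1 = 4101. For n = 4100 = 25 · 164, we can put exactly 25 objects in every box, avoiding 26 in any single one — so 4101 is tight.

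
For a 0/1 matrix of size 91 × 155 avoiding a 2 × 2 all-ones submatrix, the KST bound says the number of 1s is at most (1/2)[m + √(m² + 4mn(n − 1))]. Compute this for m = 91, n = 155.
z(91, 155; 2, 2) ≤ (1/2)[91 + √(91² + 4·91·155·154)] = (1/2)[91 + √8696961] = 1520.0305

Kővári–Sós–Turán: let r_1, ..., r_91 be the row sums and z = Σ r_i the total number of 1s. Each pair of columns can share at most one row with both entries 1 (else a 2×2 all-ones block appears), so Σ_i C(r_i, 2) ≤ C(155, 2) = 11935. By convexity Σ_i C(r_i, 2) ≥ 91·C(z/91, 2) = z(z − 91)/(2·91), giving z² − 91z − 91·155·154 ≤ 0 and hence z ≤ (1/2)[91 + √(8281 + 4·2172170)] = (1/2)[91 + √8696961] ≈ (1/2)(91 + 2949.061) = 1520.0305.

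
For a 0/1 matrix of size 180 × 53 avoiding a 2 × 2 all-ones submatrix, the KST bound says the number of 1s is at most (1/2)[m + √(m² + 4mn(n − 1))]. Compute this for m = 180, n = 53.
z(180, 53; 2, 2) ≤ (1/2)[180 + √(180² + 4·180·53·52)] = (1/2)[180 + √2016720] = 800.0563

Kővári–Sós–Turán: let r_1, ..., r_180 be the row sums and z = Σ r_i the total number of 1s. Each pair of columns can share at most one row with both entries 1 (else a 2×2 all-ones block appears), so Σ_i C(r_i, 2) ≤ C(53, 2) = 1378. By convexity Σ_i C(r_i, 2) ≥ 180·C(z/180, 2) = z(z − 180)/(2·180), giving z² − 180z − 180·53·52 ≤ 0 and hence z ≤ (1/2)[180 + √(32400 + 4·496080)] = (1/2)[180 + √2016720] ≈ (1/2)(180 + 1420.1127) = 800.0563.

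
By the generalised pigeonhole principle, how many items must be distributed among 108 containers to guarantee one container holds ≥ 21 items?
n = (21 − 1)·108 + 1 = 2161

By the generalised pigeonhole principle, to guarantee some box contains ≥ r objects we need more than (r − 1) · k objects total. Threshold: n = (r − 1) · k + 1. With r = 21 and k = 108: n = 20 · 108 + 1 = 2160 + 1 = 2161. For n = 2160 = 20 · 108, we can put exactly 20 objects in every box, avoiding 21 in any single one — so 2161 is tight.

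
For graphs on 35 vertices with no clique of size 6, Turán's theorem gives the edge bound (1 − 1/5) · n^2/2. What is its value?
Turán density bound = (4/5) · 35^2/2 = 490

Turán's theorem: ex(n, K_{r+1}) is achieved by the complete r-partite Turán graph T(n, r) with parts as balanced as possible, and is at most (1 − 1/r) · n^2/2. For r = 5, n = 35: the density bound is (4/5) · 1225/2 = 490. Since 5 ∣ 35, the Turán graph T(35, 5) has parts of equal size 7, and its edge count e(T(35, 5)) = 490 attains the density bound exactly.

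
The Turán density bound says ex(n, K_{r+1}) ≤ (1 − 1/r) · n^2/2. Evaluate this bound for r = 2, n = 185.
Turán density bound = (1/2) · 185^2/2 = 34225/4 ≈ 8556.25

Turán's theorem: ex(n, K_{r+1}) is achieved by the complete r-partite Turán graph T(n, r) with parts as balanced as possible, and is at most (1 − 1/r) · n^2/2. For r = 2, n = 185: the density bound is (1/2) · 34225/2 = 34225/4 ≈ 8556.25. The integer-valued extremum is e(T(185, 2)) = 8556, which is strictly less than the density bound 34225/4 since 2 ∤ 185 (the parts of T(185, 2) cannot all be equal).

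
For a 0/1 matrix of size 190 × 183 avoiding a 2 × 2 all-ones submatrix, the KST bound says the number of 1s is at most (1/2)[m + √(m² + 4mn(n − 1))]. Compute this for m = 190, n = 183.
z(190, 183; 2, 2) ≤ (1/2)[190 + √(190² + 4·190·183·182)] = (1/2)[190 + √25348660] = 2612.3726

Kővári–Sós–Turán: let r_1, ..., r_190 be the row sums and z = Σ r_i the total number of 1s. Each pair of columns can share at most one row with both entries 1 (else a 2×2 all-ones block appears), so Σ_i C(r_i, 2) ≤ C(183, 2) = 16653. By convexity Σ_i C(r_i, 2) ≥ 190·C(z/190, 2) = z(z − 190)/(2·190), giving z² − 190z − 190·183·182 ≤ 0 and hence z ≤ (1/2)[190 + √(36100 + 4·6328140)] = (1/2)[190 + √25348660] ≈ (1/2)(190 + 5034.7453) = 2612.3726.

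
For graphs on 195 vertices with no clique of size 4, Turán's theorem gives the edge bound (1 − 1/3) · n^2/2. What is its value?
Turán density bound = (2/3) · 195^2/2 = 12675

Turán's theorem: ex(n, K_{r+1}) is achieved by the complete r-partite Turán graph T(n, r) with parts as balanced as possible, and is at most (1 − 1/r) · n^2/2. For r = 3, n = 195: the density bound is (2/3) · 38025/2 = 12675. Since 3 ∣ 195, the Turán graph T(195, 3) has parts of equal size 65, and its edge count e(T(195, 3)) = 12675 attains the density bound exactly.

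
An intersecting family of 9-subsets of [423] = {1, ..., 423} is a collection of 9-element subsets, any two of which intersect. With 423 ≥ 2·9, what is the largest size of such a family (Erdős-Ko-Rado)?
max |F| = C(422, 8) = 23334102475589620

Erdős-Ko-Rado (1961): when n ≥ 2k, max |F| = C(n−1, k−1). The bound is attained by the star {A : i ∈ A} for any fixed i ∈ [n]. Here C(423−1, 9−1) = C(422, 8) = 23334102475589620.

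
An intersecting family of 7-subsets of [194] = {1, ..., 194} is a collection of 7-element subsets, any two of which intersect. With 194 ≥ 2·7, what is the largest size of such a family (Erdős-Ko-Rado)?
max |F| = C(193, 6) = 66364016544

The Erdős-Ko-Rado theorem states: for n ≥ 2k, an intersecting family of k-subsets of an n-element set has size at most C(n − 1, k − 1), with equality for 'star' families {A ⊆ [n] : |A| = k, i ∈ A} (fix an element i). For n = 194, k = 7: C(193, 6) = 66364016544.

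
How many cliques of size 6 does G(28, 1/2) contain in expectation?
E[# K_6] = C(28, 6) · (1/2)^C(6, 2) = 376740 / 2^15 = 94185/8192 ≈ 11.497192

For each 6-subset S of vertices (there are C(28, 6) = 376740 such S), let X_S = 1 if S induces a K_6 (all C(6, 2) = 15 edges present). Then P(X_S = 1) = (1/2)^15 = 1/32768. By linearity of expectation, E[# K_6] = C(28, 6) · (1/2)^15 = 376740 / 32768 = 94185/8192 ≈ 11.497192.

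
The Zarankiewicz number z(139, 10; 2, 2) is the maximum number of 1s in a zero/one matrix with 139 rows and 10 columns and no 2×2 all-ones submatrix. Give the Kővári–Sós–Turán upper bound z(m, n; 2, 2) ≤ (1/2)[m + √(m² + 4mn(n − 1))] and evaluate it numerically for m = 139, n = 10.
z(139, 10; 2, 2) ≤ (1/2)[139 + √(139² + 4·139·10·9)] = (1/2)[139 + √69361] = 201.1824

Kővári–Sós–Turán: let r_1, ..., r_139 be the row sums and z = Σ r_i the total number of 1s. Each pair of columns can share at most one row with both entries 1 (else a 2×2 all-ones block appears), so Σ_i C(r_i, 2) ≤ C(10, 2) = 45. By convexity Σ_i C(r_i, 2) ≥ 139·C(z/139, 2) = z(z − 139)/(2·139), giving z² − 139z − 139·10·9 ≤ 0 and hence z ≤ (1/2)[139 + √(19321 + 4·12510)] = (1/2)[139 + √69361] ≈ (1/2)(139 + 263.3648) = 201.1824.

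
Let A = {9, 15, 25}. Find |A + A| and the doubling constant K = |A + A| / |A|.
K = |A + A| / |A| = 6/3 = 2

Enumerate A + A = {a + b : a, b ∈ A}. With |A| = 3, there are |A|^2 = 9 ordered sum pairs; collecting distinct values, A + A = {18, 24, 30, 34, 40, 50}, so |A + A| = 6. Thus K = 6/3 = 2. For comparison, the minimum possible |A + A| over all 3-element sets is 2·3 − 1 = 5 (so min K = 5/3), attained only by arithmetic progressions.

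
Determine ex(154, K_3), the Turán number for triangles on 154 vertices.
ex(154, K_3) = ⌊154^2/4⌋ = 5929

Mantel (1907): a triangle-free graph on n vertices has at most ⌊n^2/4⌋ edges, with equality for the complete bipartite graph K_{⌊n/2⌋, ⌈n/2⌉}. For n = 154: ⌊154^2/4⌋ = ⌊23716/4⌋ = 5929. The extremal graph is K_{77, 77}, which has 77·77 = 5929 edges.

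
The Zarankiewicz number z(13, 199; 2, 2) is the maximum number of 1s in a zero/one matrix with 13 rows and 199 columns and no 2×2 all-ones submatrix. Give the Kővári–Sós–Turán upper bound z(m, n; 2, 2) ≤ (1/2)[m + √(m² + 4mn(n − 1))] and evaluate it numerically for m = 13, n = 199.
z(13, 199; 2, 2) ≤ (1/2)[13 + √(13² + 4·13·199·198)] = (1/2)[13 + √2049073] = 722.2292

Kővári–Sós–Turán: let r_1, ..., r_13 be the row sums and z = Σ r_i the total number of 1s. Each pair of columns can share at most one row with both entries 1 (else a 2×2 all-ones block appears), so Σ_i C(r_i, 2) ≤ C(199, 2) = 19701. By convexity Σ_i C(r_i, 2) ≥ 13·C(z/13, 2) = z(z − 13)/(2·13), giving z² − 13z − 13·199·198 ≤ 0 and hence z ≤ (1/2)[13 + √(169 + 4·512226)] = (1/2)[13 + √2049073] ≈ (1/2)(13 + 1431.4583) = 722.2292.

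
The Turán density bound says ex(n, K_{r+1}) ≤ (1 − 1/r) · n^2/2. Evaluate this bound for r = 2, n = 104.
Turán density bound = (1/2) · 104^2/2 = 2704

Turán's theorem: ex(n, K_{r+1}) is achieved by the complete r-partite Turán graph T(n, r) with parts as balanced as possible, and is at most (1 − 1/r) · n^2/2. For r = 2, n = 104: the density bound is (1/2) · 10816/2 = 2704. Since 2 ∣ 104, the Turán graph T(104, 2) has parts of equal size 52, and its edge count e(T(104, 2)) = 2704 attains the density bound exactly.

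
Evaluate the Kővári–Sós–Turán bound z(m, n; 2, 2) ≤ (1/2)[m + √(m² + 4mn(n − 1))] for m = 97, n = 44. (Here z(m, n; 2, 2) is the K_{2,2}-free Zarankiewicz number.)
z(97, 44; 2, 2) ≤ (1/2)[97 + √(97² + 4·97·44·43)] = (1/2)[97 + √743505] = 479.6337

Kővári–Sós–Turán: let r_1, ..., r_97 be the row sums and z = Σ r_i the total number of 1s. Each pair of columns can share at most one row with both entries 1 (else a 2×2 all-ones block appears), so Σ_i C(r_i, 2) ≤ C(44, 2) = 946. By convexity Σ_i C(r_i, 2) ≥ 97·C(z/97, 2) = z(z − 97)/(2·97), giving z² − 97z − 97·44·43 ≤ 0 and hence z ≤ (1/2)[97 + √(9409 + 4·183524)] = (1/2)[97 + √743505] ≈ (1/2)(97 + 862.2674) = 479.6337.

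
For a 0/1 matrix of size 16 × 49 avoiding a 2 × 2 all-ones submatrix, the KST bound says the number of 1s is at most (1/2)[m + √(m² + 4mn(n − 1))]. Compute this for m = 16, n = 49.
z(16, 49; 2, 2) ≤ (1/2)[16 + √(16² + 4·16·49·48)] = (1/2)[16 + √150784] = 202.1546

Kővári–Sós–Turán: let r_1, ..., r_16 be the row sums and z = Σ r_i the total number of 1s. Each pair of columns can share at most one row with both entries 1 (else a 2×2 all-ones block appears), so Σ_i C(r_i, 2) ≤ C(49, 2) = 1176. By convexity Σ_i C(r_i, 2) ≥ 16·C(z/16, 2) = z(z − 16)/(2·16), giving z² − 16z − 16·49·48 ≤ 0 and hence z ≤ (1/2)[16 + √(256 + 4·37632)] = (1/2)[16 + √150784] ≈ (1/2)(16 + 388.3092) = 202.1546.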